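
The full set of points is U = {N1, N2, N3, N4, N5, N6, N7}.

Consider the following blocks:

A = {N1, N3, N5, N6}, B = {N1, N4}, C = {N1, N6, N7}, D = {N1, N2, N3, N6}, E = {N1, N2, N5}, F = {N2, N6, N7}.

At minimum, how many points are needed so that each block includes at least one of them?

The 2 points {N1, N2} hit every block.
The blocks B, F are pairwise disjoint, so any hitting set needs a separate point for each — at least 2. Hence 2 is optimal.

2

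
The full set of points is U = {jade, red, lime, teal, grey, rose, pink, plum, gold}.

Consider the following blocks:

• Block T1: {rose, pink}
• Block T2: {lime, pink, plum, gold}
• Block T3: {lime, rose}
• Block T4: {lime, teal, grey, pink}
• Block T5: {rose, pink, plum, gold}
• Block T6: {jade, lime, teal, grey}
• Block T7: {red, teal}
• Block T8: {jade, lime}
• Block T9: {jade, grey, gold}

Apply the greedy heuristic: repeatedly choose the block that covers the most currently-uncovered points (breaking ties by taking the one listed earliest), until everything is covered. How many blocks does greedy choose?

4

Greedy: pick T2 (covers 4 new) → pick T6 (covers 3 new) → pick T1 (covers 1 new) → pick T7 (covers 1 new). Total picks: 4.
(The true minimum cover uses only 3 blocks, so greedy is not optimal here.)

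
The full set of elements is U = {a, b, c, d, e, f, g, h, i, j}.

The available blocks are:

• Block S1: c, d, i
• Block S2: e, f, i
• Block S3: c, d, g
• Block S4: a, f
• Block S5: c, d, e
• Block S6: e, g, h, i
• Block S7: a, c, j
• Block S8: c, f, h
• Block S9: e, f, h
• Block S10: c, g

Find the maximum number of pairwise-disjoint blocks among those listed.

2

S2, S7 are pairwise disjoint (S2={e,f,i}; S7={a,c,j}).
Every remaining block overlaps one of these, and no 3 of the listed blocks are pairwise disjoint, so 2 is the maximum.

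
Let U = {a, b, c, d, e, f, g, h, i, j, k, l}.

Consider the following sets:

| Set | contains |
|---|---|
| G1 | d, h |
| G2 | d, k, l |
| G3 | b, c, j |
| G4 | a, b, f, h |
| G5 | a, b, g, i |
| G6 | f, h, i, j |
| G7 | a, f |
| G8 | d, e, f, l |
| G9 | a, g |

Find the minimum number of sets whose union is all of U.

G2 and G3 and G4 and G5 and G8 together: G2 ∪ G3 ∪ G4 ∪ G5 ∪ G8 = {a, b, c, d, e, f, g, h, i, j, k, l} — every point is covered.
No 4 of the 9 sets cover everything (all 126 combinations miss at least one point), so 5 is optimal.

5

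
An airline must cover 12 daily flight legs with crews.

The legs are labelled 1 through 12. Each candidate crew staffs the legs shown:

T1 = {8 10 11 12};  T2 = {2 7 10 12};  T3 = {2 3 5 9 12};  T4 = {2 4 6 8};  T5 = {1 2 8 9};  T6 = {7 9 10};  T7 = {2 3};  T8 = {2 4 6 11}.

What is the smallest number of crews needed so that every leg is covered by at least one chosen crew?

4

T2 and T3 and T5 and T8 together: T2 ∪ T3 ∪ T5 ∪ T8 = {1, 2, 3, 4, 5, 6, 7, 8, 9, 10, 11, 12} — every leg is covered.
Only T5 contains 1, so T5 is forced; the remaining 8 legs need at least 3 more crews (each remaining crew adds at most 3) — so at least 4 crews are needed, and 4 is optimal.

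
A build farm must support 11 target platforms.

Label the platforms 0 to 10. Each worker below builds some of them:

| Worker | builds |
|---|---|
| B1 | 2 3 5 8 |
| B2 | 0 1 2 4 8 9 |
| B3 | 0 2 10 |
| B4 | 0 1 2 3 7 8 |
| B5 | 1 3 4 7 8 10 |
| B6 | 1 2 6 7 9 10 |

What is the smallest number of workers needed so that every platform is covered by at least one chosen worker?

3

B1 and B2 and B6 together: B1 ∪ B2 ∪ B6 = {0, 1, 2, 3, 4, 5, 6, 7, 8, 9, 10} — every platform is covered.
Only B1 contains 5, so B1 is forced; the remaining 7 platforms need at least 2 more workers (each remaining worker adds at most 5) — so at least 3 workers are needed, and 3 is optimal.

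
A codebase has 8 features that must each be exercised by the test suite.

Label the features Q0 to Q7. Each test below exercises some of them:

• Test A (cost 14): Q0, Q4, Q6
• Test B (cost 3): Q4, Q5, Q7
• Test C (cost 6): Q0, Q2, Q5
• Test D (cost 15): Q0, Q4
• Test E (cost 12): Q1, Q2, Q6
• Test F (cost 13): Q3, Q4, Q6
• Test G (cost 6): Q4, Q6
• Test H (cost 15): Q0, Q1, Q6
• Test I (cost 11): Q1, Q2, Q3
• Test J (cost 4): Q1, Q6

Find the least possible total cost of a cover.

B, C, I, J together cover every feature (B ∪ C ∪ I ∪ J = {Q0, Q1, Q2, Q3, Q4, Q5, Q6, Q7}); total cost 3 + 6 + 11 + 4 = 24.
No covering selection has total cost below 24.

24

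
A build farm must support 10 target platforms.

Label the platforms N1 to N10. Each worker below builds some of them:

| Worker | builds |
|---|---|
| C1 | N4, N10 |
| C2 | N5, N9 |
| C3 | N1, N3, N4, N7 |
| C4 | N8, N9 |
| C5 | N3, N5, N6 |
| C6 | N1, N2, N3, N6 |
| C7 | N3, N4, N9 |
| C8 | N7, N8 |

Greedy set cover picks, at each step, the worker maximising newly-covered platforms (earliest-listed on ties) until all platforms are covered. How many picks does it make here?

Greedy: pick C3 (covers 4 new) → pick C2 (covers 2 new) → pick C6 (covers 2 new) → pick C1 (covers 1 new) → pick C4 (covers 1 new). Total picks: 5.
(The true minimum cover uses only 4 workers, so greedy is not optimal here.)

5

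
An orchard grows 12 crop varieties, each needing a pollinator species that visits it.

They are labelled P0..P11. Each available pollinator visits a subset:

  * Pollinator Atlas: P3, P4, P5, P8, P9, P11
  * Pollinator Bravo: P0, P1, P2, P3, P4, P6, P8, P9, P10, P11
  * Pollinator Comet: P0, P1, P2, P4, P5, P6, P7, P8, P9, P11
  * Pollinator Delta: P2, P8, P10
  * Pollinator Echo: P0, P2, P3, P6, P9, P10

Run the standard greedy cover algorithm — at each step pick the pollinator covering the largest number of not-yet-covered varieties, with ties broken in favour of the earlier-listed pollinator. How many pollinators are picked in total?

Greedy: pick Bravo (covers 10 new) → pick Comet (covers 2 new). Total picks: 2.

2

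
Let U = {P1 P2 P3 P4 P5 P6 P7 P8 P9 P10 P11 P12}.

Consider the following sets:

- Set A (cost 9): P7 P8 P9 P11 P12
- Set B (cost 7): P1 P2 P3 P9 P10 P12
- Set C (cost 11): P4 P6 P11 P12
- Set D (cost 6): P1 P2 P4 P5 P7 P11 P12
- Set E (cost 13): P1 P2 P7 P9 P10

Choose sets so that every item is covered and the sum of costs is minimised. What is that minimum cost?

A, B, C, D together cover every item (A ∪ B ∪ C ∪ D = {P1, P2, P3, P4, P5, P6, P7, P8, P9, P10, P11, P12}); total cost 9 + 7 + 11 + 6 = 33.
No covering selection has total cost below 33.

33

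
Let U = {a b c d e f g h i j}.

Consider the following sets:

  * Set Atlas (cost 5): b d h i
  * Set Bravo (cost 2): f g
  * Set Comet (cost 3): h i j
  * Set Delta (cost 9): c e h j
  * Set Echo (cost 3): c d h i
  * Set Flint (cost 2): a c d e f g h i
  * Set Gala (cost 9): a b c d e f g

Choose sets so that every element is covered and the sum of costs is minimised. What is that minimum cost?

10

Atlas, Comet, Flint together cover every element (Atlas ∪ Comet ∪ Flint = {a, b, c, d, e, f, g, h, i, j}); total cost 5 + 3 + 2 = 10.
No covering selection has total cost below 10.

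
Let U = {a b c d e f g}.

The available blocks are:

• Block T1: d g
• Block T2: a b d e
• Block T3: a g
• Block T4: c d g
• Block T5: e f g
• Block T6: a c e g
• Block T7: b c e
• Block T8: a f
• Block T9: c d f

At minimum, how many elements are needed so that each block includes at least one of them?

The 3 elements {e, f, g} hit every block.
The blocks T1, T7, T8 are pairwise disjoint, so any hitting set needs a separate element for each — at least 3. Hence 3 is optimal.

3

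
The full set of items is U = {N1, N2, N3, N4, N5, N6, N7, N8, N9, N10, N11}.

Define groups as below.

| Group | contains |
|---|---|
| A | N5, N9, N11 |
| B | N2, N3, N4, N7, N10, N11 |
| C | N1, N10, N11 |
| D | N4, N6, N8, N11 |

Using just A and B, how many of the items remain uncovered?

3

Union of A, B = {N2, N3, N4, N5, N7, N9, N10, N11}.
Not covered: N1, N6, N8 — 3 items.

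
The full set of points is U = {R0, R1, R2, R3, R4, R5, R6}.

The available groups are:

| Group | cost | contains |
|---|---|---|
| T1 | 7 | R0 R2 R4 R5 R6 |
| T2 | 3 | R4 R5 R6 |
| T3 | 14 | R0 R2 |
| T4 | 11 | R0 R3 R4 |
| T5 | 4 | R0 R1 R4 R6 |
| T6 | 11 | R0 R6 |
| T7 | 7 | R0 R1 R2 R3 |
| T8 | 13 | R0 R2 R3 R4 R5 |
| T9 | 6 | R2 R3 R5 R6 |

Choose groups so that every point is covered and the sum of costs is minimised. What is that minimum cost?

10

T5, T9 together cover every point (T5 ∪ T9 = {R0, R1, R2, R3, R4, R5, R6}); total cost 4 + 6 = 10.
No covering selection has total cost below 10.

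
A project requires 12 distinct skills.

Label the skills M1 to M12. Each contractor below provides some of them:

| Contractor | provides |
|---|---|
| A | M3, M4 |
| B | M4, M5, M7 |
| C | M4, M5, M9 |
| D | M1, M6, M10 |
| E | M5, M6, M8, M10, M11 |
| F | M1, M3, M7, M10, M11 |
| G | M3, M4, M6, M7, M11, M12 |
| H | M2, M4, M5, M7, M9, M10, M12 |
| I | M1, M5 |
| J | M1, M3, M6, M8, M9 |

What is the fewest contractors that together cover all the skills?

3

Take {G, H, J}. Their union is {M1, M2, M3, M4, M5, M6, M7, M8, M9, M10, M11, M12}, which is all 12 skills.
Only H contains M2, so H is forced; the remaining 5 skills need at least 2 more contractors (each remaining contractor adds at most 4) — so at least 3 contractors are needed, and 3 is optimal.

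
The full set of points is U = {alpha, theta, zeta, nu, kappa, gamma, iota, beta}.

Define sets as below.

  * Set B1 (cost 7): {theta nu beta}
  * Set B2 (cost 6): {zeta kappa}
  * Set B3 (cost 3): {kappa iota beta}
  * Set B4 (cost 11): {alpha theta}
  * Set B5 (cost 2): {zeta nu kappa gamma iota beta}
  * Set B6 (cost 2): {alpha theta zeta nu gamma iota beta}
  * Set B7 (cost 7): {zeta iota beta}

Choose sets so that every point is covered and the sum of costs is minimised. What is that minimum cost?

4

B5, B6 together cover every point (B5 ∪ B6 = {alpha, theta, zeta, nu, kappa, gamma, iota, beta}); total cost 2 + 2 = 4.
No covering selection has total cost below 4.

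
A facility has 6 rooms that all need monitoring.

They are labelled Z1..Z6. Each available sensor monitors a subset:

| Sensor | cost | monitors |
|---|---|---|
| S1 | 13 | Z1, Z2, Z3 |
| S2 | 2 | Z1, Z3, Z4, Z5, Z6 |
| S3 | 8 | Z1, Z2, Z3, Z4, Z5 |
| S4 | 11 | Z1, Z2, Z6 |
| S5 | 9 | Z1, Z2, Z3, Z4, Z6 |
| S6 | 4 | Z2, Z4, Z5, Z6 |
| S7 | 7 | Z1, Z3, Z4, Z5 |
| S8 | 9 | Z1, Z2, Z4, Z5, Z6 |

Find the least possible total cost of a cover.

S2, S6 together cover every room (S2 ∪ S6 = {Z1, Z2, Z3, Z4, Z5, Z6}); total cost 2 + 4 = 6.
No covering selection has total cost below 6.

6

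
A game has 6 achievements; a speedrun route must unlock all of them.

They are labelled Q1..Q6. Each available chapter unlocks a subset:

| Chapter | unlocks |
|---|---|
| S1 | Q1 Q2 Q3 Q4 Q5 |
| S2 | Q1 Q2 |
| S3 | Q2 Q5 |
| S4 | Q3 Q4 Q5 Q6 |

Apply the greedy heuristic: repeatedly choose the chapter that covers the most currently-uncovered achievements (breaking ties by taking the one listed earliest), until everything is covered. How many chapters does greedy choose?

2

Greedy: pick S1 (covers 5 new) → pick S4 (covers 1 new). Total picks: 2.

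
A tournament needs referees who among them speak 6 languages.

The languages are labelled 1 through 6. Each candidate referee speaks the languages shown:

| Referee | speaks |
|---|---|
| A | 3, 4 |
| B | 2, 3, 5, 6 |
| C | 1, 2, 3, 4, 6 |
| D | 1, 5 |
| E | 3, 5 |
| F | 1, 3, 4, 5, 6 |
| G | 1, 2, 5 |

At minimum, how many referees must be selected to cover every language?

2

Take {C, E}. Their union is {1, 2, 3, 4, 5, 6}, which is all 6 languages.
No single referee has all 6 languages (the largest, C, has 5), so 2 is optimal.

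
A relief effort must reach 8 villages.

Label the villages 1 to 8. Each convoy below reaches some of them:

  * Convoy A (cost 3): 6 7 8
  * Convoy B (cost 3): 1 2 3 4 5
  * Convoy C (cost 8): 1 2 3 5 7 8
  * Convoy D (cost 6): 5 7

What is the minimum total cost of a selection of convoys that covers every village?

6

A, B together cover every village (A ∪ B = {1, 2, 3, 4, 5, 6, 7, 8}); total cost 3 + 3 = 6.
No covering selection has total cost below 6.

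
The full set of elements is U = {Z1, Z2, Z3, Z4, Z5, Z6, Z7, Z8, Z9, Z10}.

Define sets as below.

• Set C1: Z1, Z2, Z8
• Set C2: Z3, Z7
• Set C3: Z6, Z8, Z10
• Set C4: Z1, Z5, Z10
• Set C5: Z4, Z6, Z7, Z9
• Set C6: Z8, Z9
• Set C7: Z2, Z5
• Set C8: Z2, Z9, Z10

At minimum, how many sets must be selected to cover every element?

Take {C1, C2, C4, C5}. Their union is {Z1, Z2, Z3, Z4, Z5, Z6, Z7, Z8, Z9, Z10}, which is all 10 elements.
Only C2 contains Z3, so C2 is forced; the remaining 8 elements need at least 3 more sets (each remaining set adds at most 3) — so at least 4 sets are needed, and 4 is optimal.

4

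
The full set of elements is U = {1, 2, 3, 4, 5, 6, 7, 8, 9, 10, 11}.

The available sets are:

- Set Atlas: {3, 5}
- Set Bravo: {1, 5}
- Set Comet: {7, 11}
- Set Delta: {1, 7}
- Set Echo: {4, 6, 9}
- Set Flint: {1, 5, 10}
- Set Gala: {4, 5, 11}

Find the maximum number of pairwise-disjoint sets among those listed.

3

Bravo, Comet, Echo are pairwise disjoint (Bravo={1,5}; Comet={7,11}; Echo={4,6,9}).
Every remaining set overlaps one of these, and no 4 of the listed sets are pairwise disjoint, so 3 is the maximum.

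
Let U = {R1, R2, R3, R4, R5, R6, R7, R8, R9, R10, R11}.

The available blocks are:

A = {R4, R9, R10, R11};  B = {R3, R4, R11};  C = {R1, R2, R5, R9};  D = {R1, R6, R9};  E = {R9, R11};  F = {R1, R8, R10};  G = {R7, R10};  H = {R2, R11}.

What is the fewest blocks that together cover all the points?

B, C, D, F, and G cover everything between them: the union {R1, R2, R3, R4, R5, R6, R7, R8, R9, R10, R11} is all of U.
No 4 of the 8 blocks cover everything (all 70 combinations miss at least one point), so 5 is optimal.

5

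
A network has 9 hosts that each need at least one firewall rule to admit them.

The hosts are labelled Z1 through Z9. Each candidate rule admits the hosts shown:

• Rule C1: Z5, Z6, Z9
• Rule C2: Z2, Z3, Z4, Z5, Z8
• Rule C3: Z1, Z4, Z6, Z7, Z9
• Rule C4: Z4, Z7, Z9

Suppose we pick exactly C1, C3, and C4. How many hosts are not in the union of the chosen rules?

3

Union of C1, C3, C4 = {Z1, Z4, Z5, Z6, Z7, Z9}.
Not covered: Z2, Z3, Z8 — 3 hosts.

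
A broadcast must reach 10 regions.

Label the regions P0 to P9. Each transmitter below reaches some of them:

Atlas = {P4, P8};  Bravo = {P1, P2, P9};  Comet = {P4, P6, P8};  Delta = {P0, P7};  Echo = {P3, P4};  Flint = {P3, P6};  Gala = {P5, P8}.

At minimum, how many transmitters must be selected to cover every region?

Take {Bravo, Delta, Echo, Flint, Gala}. Their union is {P0, P1, P2, P3, P4, P5, P6, P7, P8, P9}, which is all 10 regions.
No 4 of the 7 transmitters cover everything (all 35 combinations miss at least one region), so 5 is optimal.

5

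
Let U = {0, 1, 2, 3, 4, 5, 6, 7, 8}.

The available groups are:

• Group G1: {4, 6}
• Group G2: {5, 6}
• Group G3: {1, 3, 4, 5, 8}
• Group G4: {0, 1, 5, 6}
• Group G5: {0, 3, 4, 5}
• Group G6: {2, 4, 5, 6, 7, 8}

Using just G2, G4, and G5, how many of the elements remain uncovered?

3

Union of G2, G4, G5 = {0, 1, 3, 4, 5, 6}.
Not covered: 2, 7, 8 — 3 elements.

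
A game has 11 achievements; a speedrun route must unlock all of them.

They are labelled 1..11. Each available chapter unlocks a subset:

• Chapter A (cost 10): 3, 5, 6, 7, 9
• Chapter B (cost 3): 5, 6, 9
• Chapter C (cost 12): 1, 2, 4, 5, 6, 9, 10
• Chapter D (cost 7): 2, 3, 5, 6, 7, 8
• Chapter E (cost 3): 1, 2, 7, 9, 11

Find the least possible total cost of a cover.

C, D, E together cover every achievement (C ∪ D ∪ E = {1, 2, 3, 4, 5, 6, 7, 8, 9, 10, 11}); total cost 12 + 7 + 3 = 22.
The greedy pick E, B, D, C costs 25; no covering selection beats 22.

22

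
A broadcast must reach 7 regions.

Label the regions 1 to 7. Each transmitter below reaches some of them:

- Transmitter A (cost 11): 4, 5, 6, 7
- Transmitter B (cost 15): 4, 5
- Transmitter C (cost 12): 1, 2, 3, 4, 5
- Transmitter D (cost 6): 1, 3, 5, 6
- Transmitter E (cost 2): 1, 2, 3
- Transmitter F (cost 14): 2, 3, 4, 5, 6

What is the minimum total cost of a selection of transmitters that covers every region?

A, E together cover every region (A ∪ E = {1, 2, 3, 4, 5, 6, 7}); total cost 11 + 2 = 13.
No covering selection has total cost below 13.

13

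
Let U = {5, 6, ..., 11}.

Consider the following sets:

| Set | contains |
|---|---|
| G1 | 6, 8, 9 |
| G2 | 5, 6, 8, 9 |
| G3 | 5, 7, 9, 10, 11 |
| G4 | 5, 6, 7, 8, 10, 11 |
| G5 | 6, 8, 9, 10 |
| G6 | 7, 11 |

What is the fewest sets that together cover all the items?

2

G2 and G3 together: G2 ∪ G3 = {5, 6, 7, 8, 9, 10, 11} — every item is covered.
No single set has all 7 items (the largest, G4, has 6), so 2 is optimal.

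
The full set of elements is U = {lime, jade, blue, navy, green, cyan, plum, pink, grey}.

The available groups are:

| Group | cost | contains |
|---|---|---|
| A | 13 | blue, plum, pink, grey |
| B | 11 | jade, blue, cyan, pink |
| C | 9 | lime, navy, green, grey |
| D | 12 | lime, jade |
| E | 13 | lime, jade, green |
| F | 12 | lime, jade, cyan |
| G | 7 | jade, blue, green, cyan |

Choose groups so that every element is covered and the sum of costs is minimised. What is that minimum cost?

A, C, G together cover every element (A ∪ C ∪ G = {lime, jade, blue, navy, green, cyan, plum, pink, grey}); total cost 13 + 9 + 7 = 29.
No covering selection has total cost below 29.

29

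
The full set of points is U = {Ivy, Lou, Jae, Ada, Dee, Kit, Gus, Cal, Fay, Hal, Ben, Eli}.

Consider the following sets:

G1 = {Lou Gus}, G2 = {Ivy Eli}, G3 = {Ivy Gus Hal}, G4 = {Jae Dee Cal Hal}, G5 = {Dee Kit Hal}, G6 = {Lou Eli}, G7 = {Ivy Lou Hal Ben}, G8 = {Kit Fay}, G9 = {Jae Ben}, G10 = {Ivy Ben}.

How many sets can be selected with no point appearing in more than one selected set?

G1, G2, G5, G9 are pairwise disjoint (G1={Lou,Gus}; G2={Ivy,Eli}; G5={Dee,Kit,Hal}; G9={Jae,Ben}).
Every remaining set overlaps one of these, and no 5 of the listed sets are pairwise disjoint, so 4 is the maximum.

4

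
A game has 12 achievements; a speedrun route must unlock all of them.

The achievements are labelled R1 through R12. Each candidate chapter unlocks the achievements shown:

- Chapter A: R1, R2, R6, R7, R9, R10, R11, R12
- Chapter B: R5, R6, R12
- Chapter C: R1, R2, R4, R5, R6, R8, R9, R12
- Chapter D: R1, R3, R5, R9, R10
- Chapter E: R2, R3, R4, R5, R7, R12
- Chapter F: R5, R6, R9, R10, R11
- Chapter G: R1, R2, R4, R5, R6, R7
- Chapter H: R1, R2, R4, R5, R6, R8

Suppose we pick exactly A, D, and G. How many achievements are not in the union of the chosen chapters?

1

Union of A, D, G = {R1, R2, R3, R4, R5, R6, R7, R9, R10, R11, R12}.
Not covered: R8 — 1 achievement.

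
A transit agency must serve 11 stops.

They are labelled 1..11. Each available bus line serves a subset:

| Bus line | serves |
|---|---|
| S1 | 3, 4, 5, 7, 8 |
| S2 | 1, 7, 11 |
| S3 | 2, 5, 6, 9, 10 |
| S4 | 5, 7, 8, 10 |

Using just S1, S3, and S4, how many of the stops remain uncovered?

Union of S1, S3, S4 = {2, 3, 4, 5, 6, 7, 8, 9, 10}.
Not covered: 1, 11 — 2 stops.

2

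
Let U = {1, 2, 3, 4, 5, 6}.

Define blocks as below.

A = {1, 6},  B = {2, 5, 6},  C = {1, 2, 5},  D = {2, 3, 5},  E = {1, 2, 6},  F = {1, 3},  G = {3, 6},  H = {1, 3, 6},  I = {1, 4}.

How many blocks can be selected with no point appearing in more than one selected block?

2

G, I are pairwise disjoint (G={3,6}; I={1,4}).
Every remaining block overlaps one of these, and no 3 of the listed blocks are pairwise disjoint, so 2 is the maximum.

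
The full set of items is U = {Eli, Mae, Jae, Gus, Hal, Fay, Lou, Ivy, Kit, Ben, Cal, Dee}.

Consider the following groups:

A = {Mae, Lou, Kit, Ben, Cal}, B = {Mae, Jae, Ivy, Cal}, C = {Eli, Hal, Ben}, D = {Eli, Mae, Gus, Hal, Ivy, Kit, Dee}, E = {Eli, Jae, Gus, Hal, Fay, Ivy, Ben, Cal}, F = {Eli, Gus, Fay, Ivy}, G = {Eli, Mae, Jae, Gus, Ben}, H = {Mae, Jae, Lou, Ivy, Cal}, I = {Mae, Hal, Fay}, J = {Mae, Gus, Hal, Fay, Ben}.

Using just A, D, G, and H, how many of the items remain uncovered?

Union of A, D, G, H = {Eli, Mae, Jae, Gus, Hal, Lou, Ivy, Kit, Ben, Cal, Dee}.
Not covered: Fay — 1 item.

1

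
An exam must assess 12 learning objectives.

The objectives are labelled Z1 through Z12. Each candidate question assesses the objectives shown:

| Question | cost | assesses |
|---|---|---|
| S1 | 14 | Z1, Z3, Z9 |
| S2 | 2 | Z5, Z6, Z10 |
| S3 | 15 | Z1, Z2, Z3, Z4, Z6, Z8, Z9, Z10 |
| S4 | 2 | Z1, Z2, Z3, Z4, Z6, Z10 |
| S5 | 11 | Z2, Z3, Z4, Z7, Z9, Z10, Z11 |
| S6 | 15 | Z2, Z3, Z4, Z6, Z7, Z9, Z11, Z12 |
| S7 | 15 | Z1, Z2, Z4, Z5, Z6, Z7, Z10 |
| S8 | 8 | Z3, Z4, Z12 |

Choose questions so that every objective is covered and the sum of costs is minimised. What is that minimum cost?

32

S2, S3, S6 together cover every objective (S2 ∪ S3 ∪ S6 = {Z1, Z2, Z3, Z4, Z5, Z6, Z7, Z8, Z9, Z10, Z11, Z12}); total cost 2 + 15 + 15 = 32.
The greedy pick S4, S2, S5, S8, S3 costs 38; no covering selection beats 32.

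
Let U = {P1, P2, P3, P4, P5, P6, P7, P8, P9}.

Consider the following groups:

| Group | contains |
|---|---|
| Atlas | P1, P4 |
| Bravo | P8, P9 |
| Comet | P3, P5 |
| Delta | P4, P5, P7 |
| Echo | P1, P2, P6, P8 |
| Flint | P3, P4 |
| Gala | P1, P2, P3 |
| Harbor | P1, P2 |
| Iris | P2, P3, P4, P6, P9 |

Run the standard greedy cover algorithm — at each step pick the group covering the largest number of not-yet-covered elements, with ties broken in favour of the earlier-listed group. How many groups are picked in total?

Greedy: pick Iris (covers 5 new) → pick Delta (covers 2 new) → pick Echo (covers 2 new). Total picks: 3.

3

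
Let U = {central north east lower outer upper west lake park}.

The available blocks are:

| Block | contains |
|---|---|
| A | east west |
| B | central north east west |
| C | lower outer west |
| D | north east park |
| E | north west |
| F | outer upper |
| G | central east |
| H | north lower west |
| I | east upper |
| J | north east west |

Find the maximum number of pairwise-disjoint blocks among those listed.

F, G, H are pairwise disjoint (F={outer,upper}; G={central,east}; H={north,lower,west}).
Every remaining block overlaps one of these, and no 4 of the listed blocks are pairwise disjoint, so 3 is the maximum.

3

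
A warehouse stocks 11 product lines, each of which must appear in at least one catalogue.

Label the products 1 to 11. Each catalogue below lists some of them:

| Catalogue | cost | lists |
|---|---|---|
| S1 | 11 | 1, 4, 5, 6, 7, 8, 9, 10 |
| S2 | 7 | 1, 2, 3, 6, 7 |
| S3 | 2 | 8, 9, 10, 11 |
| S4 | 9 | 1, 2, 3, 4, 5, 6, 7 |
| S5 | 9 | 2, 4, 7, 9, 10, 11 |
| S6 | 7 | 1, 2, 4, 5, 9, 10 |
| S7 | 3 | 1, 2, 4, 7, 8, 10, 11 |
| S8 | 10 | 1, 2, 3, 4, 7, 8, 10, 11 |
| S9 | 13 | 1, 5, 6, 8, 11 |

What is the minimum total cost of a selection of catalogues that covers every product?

11

S3, S4 together cover every product (S3 ∪ S4 = {1, 2, 3, 4, 5, 6, 7, 8, 9, 10, 11}); total cost 2 + 9 = 11.
The greedy pick S7, S3, S4 costs 14; no covering selection beats 11.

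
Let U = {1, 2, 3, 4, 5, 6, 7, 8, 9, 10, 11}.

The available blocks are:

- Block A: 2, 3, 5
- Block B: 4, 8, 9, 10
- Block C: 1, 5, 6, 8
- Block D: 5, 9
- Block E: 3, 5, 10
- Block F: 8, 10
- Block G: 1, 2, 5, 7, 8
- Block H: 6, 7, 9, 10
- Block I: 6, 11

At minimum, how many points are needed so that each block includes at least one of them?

3

Take T = {5, 6, 8}. Each listed block contains at least one of these, so T is a hitting set of size 3.
The blocks A, F, I are pairwise disjoint, so any hitting set needs a separate point for each — at least 3. Hence 3 is optimal.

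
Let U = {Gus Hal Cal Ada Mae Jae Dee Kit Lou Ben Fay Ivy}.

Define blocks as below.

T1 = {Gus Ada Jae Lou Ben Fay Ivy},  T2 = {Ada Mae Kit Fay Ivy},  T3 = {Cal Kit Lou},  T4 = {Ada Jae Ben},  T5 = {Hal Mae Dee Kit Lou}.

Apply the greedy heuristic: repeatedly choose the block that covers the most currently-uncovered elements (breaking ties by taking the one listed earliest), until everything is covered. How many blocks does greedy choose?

Greedy: pick T1 (covers 7 new) → pick T5 (covers 4 new) → pick T3 (covers 1 new). Total picks: 3.

3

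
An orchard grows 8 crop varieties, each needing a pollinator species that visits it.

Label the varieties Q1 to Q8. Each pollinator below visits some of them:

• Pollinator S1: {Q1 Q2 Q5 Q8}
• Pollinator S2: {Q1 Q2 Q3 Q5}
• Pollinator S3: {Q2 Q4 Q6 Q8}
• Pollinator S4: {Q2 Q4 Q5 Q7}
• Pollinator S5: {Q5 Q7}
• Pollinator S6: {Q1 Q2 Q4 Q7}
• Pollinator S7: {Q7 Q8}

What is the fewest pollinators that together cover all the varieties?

3

S2 and S3 and S6 together: S2 ∪ S3 ∪ S6 = {Q1, Q2, Q3, Q4, Q5, Q6, Q7, Q8} — every variety is covered.
Only S2 contains Q3, so S2 is forced; the remaining 4 varieties need at least 2 more pollinators (each remaining pollinator adds at most 3) — so at least 3 pollinators are needed, and 3 is optimal.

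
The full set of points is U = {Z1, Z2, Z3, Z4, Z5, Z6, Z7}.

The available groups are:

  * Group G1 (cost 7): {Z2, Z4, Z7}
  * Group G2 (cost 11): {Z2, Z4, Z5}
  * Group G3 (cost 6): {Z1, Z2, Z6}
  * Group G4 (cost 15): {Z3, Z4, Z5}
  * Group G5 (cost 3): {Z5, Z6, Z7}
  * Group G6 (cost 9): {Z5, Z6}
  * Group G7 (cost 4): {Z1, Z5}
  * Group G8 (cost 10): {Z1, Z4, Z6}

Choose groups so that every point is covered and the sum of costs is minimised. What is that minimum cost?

24

G3, G4, G5 together cover every point (G3 ∪ G4 ∪ G5 = {Z1, Z2, Z3, Z4, Z5, Z6, Z7}); total cost 6 + 15 + 3 = 24.
The greedy pick G5, G3, G1, G4 costs 31; no covering selection beats 24.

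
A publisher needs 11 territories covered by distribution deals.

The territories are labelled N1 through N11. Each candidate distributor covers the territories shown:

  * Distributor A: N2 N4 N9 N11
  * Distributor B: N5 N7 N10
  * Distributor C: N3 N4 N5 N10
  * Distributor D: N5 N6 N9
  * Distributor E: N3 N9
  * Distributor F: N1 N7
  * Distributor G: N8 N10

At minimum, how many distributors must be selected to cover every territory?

A and C and D and F and G together: A ∪ C ∪ D ∪ F ∪ G = {N1, N2, N3, N4, N5, N6, N7, N8, N9, N10, N11} — every territory is covered.
No 4 of the 7 distributors cover everything (all 35 combinations miss at least one territory), so 5 is optimal.

5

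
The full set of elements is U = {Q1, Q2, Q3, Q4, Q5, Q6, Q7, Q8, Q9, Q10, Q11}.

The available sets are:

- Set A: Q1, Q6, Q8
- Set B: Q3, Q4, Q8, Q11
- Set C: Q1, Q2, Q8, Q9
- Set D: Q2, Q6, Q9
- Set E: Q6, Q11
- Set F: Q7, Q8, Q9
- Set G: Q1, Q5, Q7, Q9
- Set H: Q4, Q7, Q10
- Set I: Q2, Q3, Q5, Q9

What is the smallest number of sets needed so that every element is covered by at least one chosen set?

A, B, H, and I cover everything between them: the union {Q1, Q2, Q3, Q4, Q5, Q6, Q7, Q8, Q9, Q10, Q11} is all of U.
No 3 of the 9 sets cover everything (all 84 combinations miss at least one element), so 4 is optimal.

4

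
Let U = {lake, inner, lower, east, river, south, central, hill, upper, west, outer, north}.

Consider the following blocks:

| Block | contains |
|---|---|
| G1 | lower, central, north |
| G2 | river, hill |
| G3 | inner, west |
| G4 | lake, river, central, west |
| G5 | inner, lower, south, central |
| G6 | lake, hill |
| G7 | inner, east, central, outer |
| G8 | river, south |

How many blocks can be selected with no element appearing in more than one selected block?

4

G1, G3, G6, G8 are pairwise disjoint (G1={lower,central,north}; G3={inner,west}; G6={lake,hill}; G8={river,south}).
Every remaining block overlaps one of these, and no 5 of the listed blocks are pairwise disjoint, so 4 is the maximum.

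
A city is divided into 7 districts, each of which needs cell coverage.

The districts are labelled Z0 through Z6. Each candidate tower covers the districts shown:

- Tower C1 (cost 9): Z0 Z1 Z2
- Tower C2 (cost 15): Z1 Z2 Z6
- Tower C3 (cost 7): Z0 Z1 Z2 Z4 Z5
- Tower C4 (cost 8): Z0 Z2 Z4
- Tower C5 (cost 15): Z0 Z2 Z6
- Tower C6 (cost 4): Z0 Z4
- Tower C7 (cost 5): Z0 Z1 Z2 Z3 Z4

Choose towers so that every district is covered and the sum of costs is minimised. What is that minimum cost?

C3, C5, C7 together cover every district (C3 ∪ C5 ∪ C7 = {Z0, Z1, Z2, Z3, Z4, Z5, Z6}); total cost 7 + 15 + 5 = 27.
No covering selection has total cost below 27.

27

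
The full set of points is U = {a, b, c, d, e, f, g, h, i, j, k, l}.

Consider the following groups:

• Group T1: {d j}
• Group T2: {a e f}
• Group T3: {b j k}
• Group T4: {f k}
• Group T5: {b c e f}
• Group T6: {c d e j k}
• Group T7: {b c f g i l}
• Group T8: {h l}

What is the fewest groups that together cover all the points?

4

T2, T6, T7, and T8 cover everything between them: the union {a, b, c, d, e, f, g, h, i, j, k, l} is all of U.
No 3 of the 8 groups cover everything (all 56 combinations miss at least one point), so 4 is optimal.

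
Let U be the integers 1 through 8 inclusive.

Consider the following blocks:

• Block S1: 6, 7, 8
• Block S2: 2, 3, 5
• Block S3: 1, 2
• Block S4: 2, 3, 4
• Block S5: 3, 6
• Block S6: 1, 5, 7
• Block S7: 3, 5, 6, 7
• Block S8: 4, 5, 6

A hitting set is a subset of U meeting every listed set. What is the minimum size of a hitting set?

H = {1, 2, 6} meets every block (each contains at least one member of H), and |H| = 3.
No choice of 2 items meets every block, so 3 is the minimum.

3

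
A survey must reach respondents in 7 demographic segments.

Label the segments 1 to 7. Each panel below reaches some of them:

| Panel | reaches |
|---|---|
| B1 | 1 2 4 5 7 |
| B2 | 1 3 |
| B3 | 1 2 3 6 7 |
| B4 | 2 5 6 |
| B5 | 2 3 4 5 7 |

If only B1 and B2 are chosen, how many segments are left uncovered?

1

Union of B1, B2 = {1, 2, 3, 4, 5, 7}.
Not covered: 6 — 1 segment.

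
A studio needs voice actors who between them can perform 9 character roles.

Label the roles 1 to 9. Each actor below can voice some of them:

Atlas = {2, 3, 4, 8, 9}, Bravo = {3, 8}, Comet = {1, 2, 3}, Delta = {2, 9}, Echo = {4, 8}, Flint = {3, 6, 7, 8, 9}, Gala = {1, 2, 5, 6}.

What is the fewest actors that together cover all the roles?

3

Take {Echo, Flint, Gala}. Their union is {1, 2, 3, 4, 5, 6, 7, 8, 9}, which is all 9 roles.
Only Gala contains 5, so Gala is forced; the remaining 5 roles need at least 2 more actors (each remaining actor adds at most 4) — so at least 3 actors are needed, and 3 is optimal.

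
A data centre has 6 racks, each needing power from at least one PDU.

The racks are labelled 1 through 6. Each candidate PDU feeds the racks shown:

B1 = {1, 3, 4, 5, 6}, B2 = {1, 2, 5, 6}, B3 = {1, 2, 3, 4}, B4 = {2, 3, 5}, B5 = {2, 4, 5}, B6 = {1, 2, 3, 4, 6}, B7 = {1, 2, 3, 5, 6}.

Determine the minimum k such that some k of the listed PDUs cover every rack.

2

B5 and B7 together: B5 ∪ B7 = {1, 2, 3, 4, 5, 6} — every rack is covered.
No single PDU has all 6 racks (the largest, B1, has 5), so 2 is optimal.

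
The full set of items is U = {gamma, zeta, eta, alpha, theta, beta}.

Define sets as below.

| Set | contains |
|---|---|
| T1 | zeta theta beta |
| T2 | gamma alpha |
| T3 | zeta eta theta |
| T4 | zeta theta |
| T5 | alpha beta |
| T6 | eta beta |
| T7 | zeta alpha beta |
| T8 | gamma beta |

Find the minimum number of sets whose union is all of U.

3

T2, T3, and T6 cover everything between them: the union {gamma, zeta, eta, alpha, theta, beta} is all of U.
No 2 of the 8 sets cover everything (all 28 combinations miss at least one item), so 3 is optimal.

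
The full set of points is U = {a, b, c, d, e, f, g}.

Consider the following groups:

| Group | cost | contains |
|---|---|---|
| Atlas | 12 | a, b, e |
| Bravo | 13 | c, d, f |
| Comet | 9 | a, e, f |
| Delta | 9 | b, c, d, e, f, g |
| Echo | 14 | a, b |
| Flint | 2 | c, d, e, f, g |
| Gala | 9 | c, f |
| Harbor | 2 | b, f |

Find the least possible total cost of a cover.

13

Comet, Flint, Harbor together cover every point (Comet ∪ Flint ∪ Harbor = {a, b, c, d, e, f, g}); total cost 9 + 2 + 2 = 13.
No covering selection has total cost below 13.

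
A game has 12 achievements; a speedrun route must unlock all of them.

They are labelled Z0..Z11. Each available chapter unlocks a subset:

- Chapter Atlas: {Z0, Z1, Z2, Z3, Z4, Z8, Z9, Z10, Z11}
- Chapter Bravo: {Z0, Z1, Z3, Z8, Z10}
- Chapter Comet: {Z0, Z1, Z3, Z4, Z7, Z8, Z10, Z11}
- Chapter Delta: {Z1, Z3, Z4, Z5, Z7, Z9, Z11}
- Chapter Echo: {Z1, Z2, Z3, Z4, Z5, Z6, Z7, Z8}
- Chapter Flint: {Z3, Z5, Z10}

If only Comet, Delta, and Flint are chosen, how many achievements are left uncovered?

2

Union of Comet, Delta, Flint = {Z0, Z1, Z3, Z4, Z5, Z7, Z8, Z9, Z10, Z11}.
Not covered: Z2, Z6 — 2 achievements.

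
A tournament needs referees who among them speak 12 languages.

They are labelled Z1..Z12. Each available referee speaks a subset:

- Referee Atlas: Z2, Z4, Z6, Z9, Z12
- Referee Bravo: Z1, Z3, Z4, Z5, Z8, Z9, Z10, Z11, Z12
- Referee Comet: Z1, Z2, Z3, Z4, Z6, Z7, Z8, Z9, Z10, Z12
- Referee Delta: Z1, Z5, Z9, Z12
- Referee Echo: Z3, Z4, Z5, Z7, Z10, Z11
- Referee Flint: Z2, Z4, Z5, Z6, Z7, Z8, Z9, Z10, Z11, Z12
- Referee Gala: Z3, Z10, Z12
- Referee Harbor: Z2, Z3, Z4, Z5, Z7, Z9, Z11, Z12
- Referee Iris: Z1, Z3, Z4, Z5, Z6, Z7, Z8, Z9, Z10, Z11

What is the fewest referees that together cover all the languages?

2

Take {Flint, Iris}. Their union is {Z1, Z2, Z3, Z4, Z5, Z6, Z7, Z8, Z9, Z10, Z11, Z12}, which is all 12 languages.
No single referee has all 12 languages (the largest, Comet, has 10), so 2 is optimal.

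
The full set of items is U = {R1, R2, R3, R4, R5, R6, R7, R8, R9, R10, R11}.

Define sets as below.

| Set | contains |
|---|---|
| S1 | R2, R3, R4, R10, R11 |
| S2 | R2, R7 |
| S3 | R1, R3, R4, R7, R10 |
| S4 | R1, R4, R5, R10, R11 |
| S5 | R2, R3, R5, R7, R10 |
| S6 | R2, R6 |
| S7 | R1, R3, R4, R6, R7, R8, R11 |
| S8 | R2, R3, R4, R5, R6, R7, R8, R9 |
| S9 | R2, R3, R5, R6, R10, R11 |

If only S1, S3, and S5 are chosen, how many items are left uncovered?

3

Union of S1, S3, S5 = {R1, R2, R3, R4, R5, R7, R10, R11}.
Not covered: R6, R8, R9 — 3 items.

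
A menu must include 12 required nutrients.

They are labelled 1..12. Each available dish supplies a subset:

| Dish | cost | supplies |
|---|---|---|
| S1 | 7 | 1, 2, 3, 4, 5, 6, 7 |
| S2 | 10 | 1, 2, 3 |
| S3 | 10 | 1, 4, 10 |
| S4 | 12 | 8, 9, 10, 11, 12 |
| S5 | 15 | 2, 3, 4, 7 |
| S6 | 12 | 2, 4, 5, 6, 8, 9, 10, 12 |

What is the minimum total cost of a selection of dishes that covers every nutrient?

S1, S4 together cover every nutrient (S1 ∪ S4 = {1, 2, 3, 4, 5, 6, 7, 8, 9, 10, 11, 12}); total cost 7 + 12 = 19.
No covering selection has total cost below 19.

19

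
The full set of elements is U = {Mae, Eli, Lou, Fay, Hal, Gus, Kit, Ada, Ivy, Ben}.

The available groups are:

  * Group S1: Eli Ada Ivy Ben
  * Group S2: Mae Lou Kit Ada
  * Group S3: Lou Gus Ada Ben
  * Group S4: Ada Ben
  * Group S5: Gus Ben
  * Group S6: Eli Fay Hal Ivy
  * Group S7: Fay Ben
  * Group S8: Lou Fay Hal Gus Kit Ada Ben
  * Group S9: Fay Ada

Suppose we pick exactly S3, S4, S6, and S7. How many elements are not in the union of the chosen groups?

Union of S3, S4, S6, S7 = {Eli, Lou, Fay, Hal, Gus, Ada, Ivy, Ben}.
Not covered: Mae, Kit — 2 elements.

2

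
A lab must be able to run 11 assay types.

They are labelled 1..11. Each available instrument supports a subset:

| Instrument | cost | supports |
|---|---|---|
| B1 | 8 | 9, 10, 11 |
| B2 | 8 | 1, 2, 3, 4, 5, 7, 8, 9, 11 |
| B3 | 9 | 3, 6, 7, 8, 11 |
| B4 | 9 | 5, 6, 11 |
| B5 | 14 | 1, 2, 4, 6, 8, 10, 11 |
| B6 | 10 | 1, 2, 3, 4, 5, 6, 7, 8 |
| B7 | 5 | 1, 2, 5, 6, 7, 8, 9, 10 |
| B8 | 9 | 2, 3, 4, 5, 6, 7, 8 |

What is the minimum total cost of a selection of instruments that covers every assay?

B2, B7 together cover every assay (B2 ∪ B7 = {1, 2, 3, 4, 5, 6, 7, 8, 9, 10, 11}); total cost 8 + 5 = 13.
No covering selection has total cost below 13.

13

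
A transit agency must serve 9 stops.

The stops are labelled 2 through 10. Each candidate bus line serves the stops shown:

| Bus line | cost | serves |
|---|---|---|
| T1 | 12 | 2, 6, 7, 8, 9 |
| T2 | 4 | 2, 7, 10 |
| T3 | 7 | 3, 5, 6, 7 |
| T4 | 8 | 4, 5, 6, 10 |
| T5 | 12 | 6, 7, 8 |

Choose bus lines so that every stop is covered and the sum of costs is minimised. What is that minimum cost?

T1, T3, T4 together cover every stop (T1 ∪ T3 ∪ T4 = {2, 3, 4, 5, 6, 7, 8, 9, 10}); total cost 12 + 7 + 8 = 27.
The greedy pick T2, T3, T1, T4 costs 31; no covering selection beats 27.

27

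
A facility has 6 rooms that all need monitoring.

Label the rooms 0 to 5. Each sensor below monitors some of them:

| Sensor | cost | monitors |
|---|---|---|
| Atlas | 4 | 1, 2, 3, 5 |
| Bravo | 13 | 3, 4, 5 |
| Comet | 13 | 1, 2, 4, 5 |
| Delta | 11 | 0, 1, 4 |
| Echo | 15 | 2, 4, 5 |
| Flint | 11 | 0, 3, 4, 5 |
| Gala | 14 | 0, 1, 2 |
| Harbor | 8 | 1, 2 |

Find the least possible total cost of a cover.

15

Atlas, Delta together cover every room (Atlas ∪ Delta = {0, 1, 2, 3, 4, 5}); total cost 4 + 11 = 15.
No covering selection has total cost below 15.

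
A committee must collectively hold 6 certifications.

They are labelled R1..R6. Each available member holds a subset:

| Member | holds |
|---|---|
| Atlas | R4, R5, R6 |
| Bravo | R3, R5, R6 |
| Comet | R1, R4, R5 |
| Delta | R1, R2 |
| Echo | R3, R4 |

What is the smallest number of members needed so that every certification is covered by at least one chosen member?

Bravo and Delta and Echo together: Bravo ∪ Delta ∪ Echo = {R1, R2, R3, R4, R5, R6} — every certification is covered.
Only Delta contains R2, so Delta is forced; the remaining 4 certifications need at least 2 more members (each remaining member adds at most 3) — so at least 3 members are needed, and 3 is optimal.

3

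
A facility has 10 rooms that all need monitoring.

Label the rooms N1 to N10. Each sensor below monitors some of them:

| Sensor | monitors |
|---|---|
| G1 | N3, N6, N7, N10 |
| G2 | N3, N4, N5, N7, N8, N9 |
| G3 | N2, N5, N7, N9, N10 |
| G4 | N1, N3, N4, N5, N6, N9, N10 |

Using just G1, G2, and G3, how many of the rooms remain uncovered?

1

Union of G1, G2, G3 = {N2, N3, N4, N5, N6, N7, N8, N9, N10}.
Not covered: N1 — 1 room.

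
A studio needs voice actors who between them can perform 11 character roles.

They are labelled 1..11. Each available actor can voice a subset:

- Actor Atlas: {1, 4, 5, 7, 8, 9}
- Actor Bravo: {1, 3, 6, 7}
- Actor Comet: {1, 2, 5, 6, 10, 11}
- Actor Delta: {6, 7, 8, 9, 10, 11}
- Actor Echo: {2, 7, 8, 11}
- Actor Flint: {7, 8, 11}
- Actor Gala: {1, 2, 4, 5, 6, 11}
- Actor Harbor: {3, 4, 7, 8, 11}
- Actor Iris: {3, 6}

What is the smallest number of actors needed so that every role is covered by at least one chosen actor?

Atlas and Bravo and Comet together: Atlas ∪ Bravo ∪ Comet = {1, 2, 3, 4, 5, 6, 7, 8, 9, 10, 11} — every role is covered.
No 2 of the 9 actors cover everything (all 36 combinations miss at least one role), so 3 is optimal.

3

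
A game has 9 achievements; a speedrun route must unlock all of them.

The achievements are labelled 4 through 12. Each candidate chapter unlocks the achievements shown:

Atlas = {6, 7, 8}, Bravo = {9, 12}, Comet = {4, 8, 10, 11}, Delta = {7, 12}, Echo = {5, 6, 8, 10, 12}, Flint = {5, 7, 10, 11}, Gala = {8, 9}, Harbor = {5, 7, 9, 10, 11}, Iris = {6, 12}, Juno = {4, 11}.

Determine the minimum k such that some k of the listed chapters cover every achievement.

3

Comet and Harbor and Iris together: Comet ∪ Harbor ∪ Iris = {4, 5, 6, 7, 8, 9, 10, 11, 12} — every achievement is covered.
No 2 of the 10 chapters cover everything (all 45 combinations miss at least one achievement), so 3 is optimal.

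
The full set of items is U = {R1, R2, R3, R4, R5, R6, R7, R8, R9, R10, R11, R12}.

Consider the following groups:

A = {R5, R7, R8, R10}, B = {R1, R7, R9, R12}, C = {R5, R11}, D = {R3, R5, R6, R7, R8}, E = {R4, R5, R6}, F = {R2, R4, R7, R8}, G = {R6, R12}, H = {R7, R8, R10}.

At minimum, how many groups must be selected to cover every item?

A, B, C, D, and F cover everything between them: the union {R1, R2, R3, R4, R5, R6, R7, R8, R9, R10, R11, R12} is all of U.
No 4 of the 8 groups cover everything (all 70 combinations miss at least one item), so 5 is optimal.

5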